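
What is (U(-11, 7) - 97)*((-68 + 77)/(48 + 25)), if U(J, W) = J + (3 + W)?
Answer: -882/73 ≈ -12.082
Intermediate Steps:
U(J, W) = 3 + J + W
(U(-11, 7) - 97)*((-68 + 77)/(48 + 25)) = ((3 - 11 + 7) - 97)*((-68 + 77)/(48 + 25)) = (-1 - 97)*(9/73) = -882/73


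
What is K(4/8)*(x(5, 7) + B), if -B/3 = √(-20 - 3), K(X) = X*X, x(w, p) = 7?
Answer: 7/4 - 3*I*√23/4 ≈ 1.75 - 3.5969*I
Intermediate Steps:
K(X) = X²
B = -3*I*√23 (B = -3*√(-20 - 3) = -3*I*√23 ≈ -14.387*I)
K(4/8)*(x(5, 7) + B) = (4/8)²*(7 - 3*I*√23) = (4*(⅛))²*(7 - 3*I*√23) = (½)²*(7 - 3*I*√23) = (7 - 3*I*√23)/4 = 7/4 - 3*I*√23/4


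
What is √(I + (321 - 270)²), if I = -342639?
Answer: 9*I*√4198 ≈ 583.13*I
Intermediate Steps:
√(I + (321 - 270)²) = √(-342639 + (321 - 270)²) = √(-342639 + 51²) = √(-342639 + 2601) = √(-340038) = 9*I*√4198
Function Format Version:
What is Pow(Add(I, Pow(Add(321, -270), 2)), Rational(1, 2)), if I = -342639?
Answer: Mul(9, I, Pow(4198, Rational(1, 2))) ≈ Mul(583.13, I)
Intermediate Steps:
Pow(Add(I, Pow(Add(321, -270), 2)), Rational(1, 2)) = Pow(Add(-342639, Pow(Add(321, -270), 2)), Rational(1, 2)) = Pow(Add(-342639, Pow(51, 2)), Rational(1, 2)) = Pow(Add(-342639, 2601), Rational(1, 2)) = Pow(-340038, Rational(1, 2)) = Mul(9, I, Pow(4198, Rational(1, 2)))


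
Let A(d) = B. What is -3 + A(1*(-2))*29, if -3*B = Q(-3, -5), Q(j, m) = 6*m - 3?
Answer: 316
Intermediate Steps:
Q(j, m) = -3 + 6*m
B = 11 (B = -(-3 + 6*(-5))/3 = -(-3 - 30)/3 = -1/3*(-33) = 11)
A(d) = 11
-3 + A(1*(-2))*29 = -3 + 11*29 = -3 + 319 = 316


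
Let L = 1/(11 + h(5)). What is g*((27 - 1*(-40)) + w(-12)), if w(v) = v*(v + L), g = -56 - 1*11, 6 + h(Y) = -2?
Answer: -13869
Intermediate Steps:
h(Y) = -8 (h(Y) = -6 - 2 = -8)
L = ⅓ (L = 1/(11 - 8) = 1/3 = ⅓ ≈ 0.33333)
g = -67 (g = -56 - 11 = -67)
w(v) = v*(⅓ + v) (w(v) = v*(v + ⅓) = v*(⅓ + v))
g*((27 - 1*(-40)) + w(-12)) = -67*((27 - 1*(-40)) - 12*(⅓ - 12)) = -67*((27 + 40) - 12*(-35/3)) = -67*(67 + 140) = -67*207 = -13869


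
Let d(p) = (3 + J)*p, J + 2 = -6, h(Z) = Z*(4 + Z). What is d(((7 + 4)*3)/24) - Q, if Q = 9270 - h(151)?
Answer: 113025/8 ≈ 14128.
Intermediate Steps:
J = -8 (J = -2 - 6 = -8)
Q = -14135 (Q = 9270 - 151*(4 + 151) = 9270 - 151*155 = 9270 - 1*23405 = 9270 - 23405 = -14135)
d(p) = -5*p (d(p) = (3 - 8)*p = -5*p)
d(((7 + 4)*3)/24) - Q = -5*(7 + 4)*3/24 - 1*(-14135) = -5*11*3/24 + 14135 = -165/24 + 14135 = -5*11/8 + 14135 = -55/8 + 14135 = 113025/8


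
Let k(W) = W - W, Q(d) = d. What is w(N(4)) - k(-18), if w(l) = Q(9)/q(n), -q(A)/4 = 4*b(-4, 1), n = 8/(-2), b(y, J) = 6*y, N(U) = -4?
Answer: 3/128 ≈ 0.023438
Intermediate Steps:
n = -4 (n = 8*(-1/2) = -4)
q(A) = 384 (q(A) = -16*6*(-4) = -16*(-24) = -4*(-96) = 384)
w(l) = 3/128 (w(l) = 9/384 = 9*(1/384) = 3/128)
k(W) = 0
w(N(4)) - k(-18) = 3/128 - 1*0 = 3/128 + 0 = 3/128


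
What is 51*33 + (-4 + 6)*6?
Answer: 1695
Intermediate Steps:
51*33 + (-4 + 6)*6 = 1683 + 2*6 = 1683 + 12 = 1695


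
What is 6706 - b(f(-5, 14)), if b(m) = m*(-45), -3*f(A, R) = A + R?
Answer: 6571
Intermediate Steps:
f(A, R) = -A/3 - R/3 (f(A, R) = -(A + R)/3 = -A/3 - R/3)
b(m) = -45*m
6706 - b(f(-5, 14)) = 6706 - (-45)*(-⅓*(-5) - ⅓*14) = 6706 - (-45)*(5/3 - 14/3) = 6706 - (-45)*(-3) = 6706 - 1*135 = 6706 - 135 = 6571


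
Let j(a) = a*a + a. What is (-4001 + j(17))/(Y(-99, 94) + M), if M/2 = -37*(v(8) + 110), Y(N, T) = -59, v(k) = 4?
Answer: 739/1699 ≈ 0.43496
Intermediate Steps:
j(a) = a + a**2 (j(a) = a**2 + a = a + a**2)
M = -8436 (M = 2*(-37*(4 + 110)) = 2*(-37*114) = 2*(-4218) = -8436)
(-4001 + j(17))/(Y(-99, 94) + M) = (-4001 + 17*(1 + 17))/(-59 - 8436) = (-4001 + 17*18)/(-8495) = (-4001 + 306)*(-1/8495) = -3695*(-1/8495) = 739/1699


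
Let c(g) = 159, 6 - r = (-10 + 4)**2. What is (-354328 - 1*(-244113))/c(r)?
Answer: -110215/159 ≈ -693.18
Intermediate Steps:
r = -30 (r = 6 - (-10 + 4)**2 = 6 - 1*(-6)**2 = 6 - 1*36 = 6 - 36 = -30)
(-354328 - 1*(-244113))/c(r) = (-354328 - 1*(-244113))/159 = (-354328 + 244113)*(1/159) = -110215*1/159 = -110215/159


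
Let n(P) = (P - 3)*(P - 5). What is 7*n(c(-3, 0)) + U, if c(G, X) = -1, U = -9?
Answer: 159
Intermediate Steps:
n(P) = (-5 + P)*(-3 + P) (n(P) = (-3 + P)*(-5 + P) = (-5 + P)*(-3 + P))
7*n(c(-3, 0)) + U = 7*(15 + (-1)² - 8*(-1)) - 9 = 7*(15 + 1 + 8) - 9 = 7*24 - 9 = 168 - 9 = 159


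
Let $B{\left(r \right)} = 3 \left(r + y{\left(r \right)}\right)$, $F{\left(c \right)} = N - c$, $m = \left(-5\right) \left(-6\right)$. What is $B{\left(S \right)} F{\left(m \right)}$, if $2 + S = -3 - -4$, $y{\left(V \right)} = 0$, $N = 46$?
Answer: $-48$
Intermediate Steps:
$m = 30$
$F{\left(c \right)} = 46 - c$
$S = -1$ ($S = -2 - -1 = -2 + \left(-3 + 4\right) = -2 + 1 = -1$)
$B{\left(r \right)} = 3 r$ ($B{\left(r \right)} = 3 \left(r + 0\right) = 3 r$)
$B{\left(S \right)} F{\left(m \right)} = 3 \left(-1\right) \left(46 - 30\right) = - 3 \left(46 - 30\right) = \left(-3\right) 16 = -48$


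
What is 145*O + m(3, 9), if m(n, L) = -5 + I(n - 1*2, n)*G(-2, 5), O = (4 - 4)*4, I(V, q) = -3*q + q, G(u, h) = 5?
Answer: -35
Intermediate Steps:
I(V, q) = -2*q
O = 0 (O = 0*4 = 0)
m(n, L) = -5 - 10*n (m(n, L) = -5 - 2*n*5 = -5 - 10*n)
145*O + m(3, 9) = 145*0 + (-5 - 10*3) = 0 + (-5 - 30) = 0 - 35 = -35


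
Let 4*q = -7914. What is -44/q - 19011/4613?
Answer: -74820583/18253641 ≈ -4.0989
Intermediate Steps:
q = -3957/2 (q = (¼)*(-7914) = -3957/2 ≈ -1978.5)
-44/q - 19011/4613 = -44/(-3957/2) - 19011/4613 = -44*(-2/3957) - 19011*1/4613 = 88/3957 - 19011/4613 = -74820583/18253641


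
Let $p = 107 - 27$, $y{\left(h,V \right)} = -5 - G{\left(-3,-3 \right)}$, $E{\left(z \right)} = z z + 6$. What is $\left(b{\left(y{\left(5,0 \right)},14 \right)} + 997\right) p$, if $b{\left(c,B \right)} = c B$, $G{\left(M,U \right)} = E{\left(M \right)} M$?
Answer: $124560$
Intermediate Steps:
$E{\left(z \right)} = 6 + z^{2}$ ($E{\left(z \right)} = z^{2} + 6 = 6 + z^{2}$)
$G{\left(M,U \right)} = M \left(6 + M^{2}\right)$ ($G{\left(M,U \right)} = \left(6 + M^{2}\right) M = M \left(6 + M^{2}\right)$)
$y{\left(h,V \right)} = 40$ ($y{\left(h,V \right)} = -5 - - 3 \left(6 + \left(-3\right)^{2}\right) = -5 - - 3 \left(6 + 9\right) = -5 - \left(-3\right) 15 = -5 - -45 = -5 + 45 = 40$)
$b{\left(c,B \right)} = B c$
$p = 80$
$\left(b{\left(y{\left(5,0 \right)},14 \right)} + 997\right) p = \left(14 \cdot 40 + 997\right) 80 = \left(560 + 997\right) 80 = 1557 \cdot 80 = 124560$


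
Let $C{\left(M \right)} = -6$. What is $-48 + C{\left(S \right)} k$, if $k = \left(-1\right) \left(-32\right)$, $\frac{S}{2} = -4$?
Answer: $-240$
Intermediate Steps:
$S = -8$ ($S = 2 \left(-4\right) = -8$)
$k = 32$
$-48 + C{\left(S \right)} k = -48 - 192 = -240$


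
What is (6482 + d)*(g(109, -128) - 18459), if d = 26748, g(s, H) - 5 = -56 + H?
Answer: -619340740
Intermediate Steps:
g(s, H) = -51 + H (g(s, H) = 5 + (-56 + H) = -51 + H)
(6482 + d)*(g(109, -128) - 18459) = (6482 + 26748)*((-51 - 128) - 18459) = 33230*(-179 - 18459) = 33230*(-18638) = -619340740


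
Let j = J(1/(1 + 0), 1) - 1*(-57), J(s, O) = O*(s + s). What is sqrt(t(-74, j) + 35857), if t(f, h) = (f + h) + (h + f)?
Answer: sqrt(35827) ≈ 189.28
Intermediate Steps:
J(s, O) = 2*O*s (J(s, O) = O*(2*s) = 2*O*s)
j = 59 (j = 2*1/(1 + 0) - 1*(-57) = 2*1/1 + 57 = 2*1*1 + 57 = 2 + 57 = 59)
t(f, h) = 2*f + 2*h (t(f, h) = (f + h) + (f + h) = 2*f + 2*h)
sqrt(t(-74, j) + 35857) = sqrt((2*(-74) + 2*59) + 35857) = sqrt((-148 + 118) + 35857) = sqrt(-30 + 35857) = sqrt(35827)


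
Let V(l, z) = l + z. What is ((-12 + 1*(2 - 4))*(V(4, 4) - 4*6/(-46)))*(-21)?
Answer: 57624/23 ≈ 2505.4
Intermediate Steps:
((-12 + 1*(2 - 4))*(V(4, 4) - 4*6/(-46)))*(-21) = ((-12 + 1*(2 - 4))*((4 + 4) - 4*6/(-46)))*(-21) = ((-12 + 1*(-2))*(8 - 24*(-1/46)))*(-21) = ((-12 - 2)*(8 + 12/23))*(-21) = -14*196/23*(-21) = -2744/23*(-21) = 57624/23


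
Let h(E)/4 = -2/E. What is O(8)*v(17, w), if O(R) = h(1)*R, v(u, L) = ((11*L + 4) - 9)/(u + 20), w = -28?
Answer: 20032/37 ≈ 541.41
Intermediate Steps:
h(E) = -8/E (h(E) = 4*(-2/E) = -8/E)
v(u, L) = (-5 + 11*L)/(20 + u) (v(u, L) = ((4 + 11*L) - 9)/(20 + u) = (-5 + 11*L)/(20 + u))
O(R) = -8*R (O(R) = (-8/1)*R = (-8*1)*R = -8*R)
O(8)*v(17, w) = (-8*8)*((-5 + 11*(-28))/(20 + 17)) = -64*(-5 - 308)/37 = -64*(-313)/37 = -64*(-313/37) = 20032/37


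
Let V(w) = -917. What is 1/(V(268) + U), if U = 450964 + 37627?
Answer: 1/487674 ≈ 2.0506e-6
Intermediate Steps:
U = 488591
1/(V(268) + U) = 1/(-917 + 488591) = 1/487674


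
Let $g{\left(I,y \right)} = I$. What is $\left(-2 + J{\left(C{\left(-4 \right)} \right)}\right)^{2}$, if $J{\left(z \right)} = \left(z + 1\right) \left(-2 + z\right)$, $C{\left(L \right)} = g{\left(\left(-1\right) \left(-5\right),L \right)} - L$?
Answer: $4624$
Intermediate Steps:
$C{\left(L \right)} = 5 - L$ ($C{\left(L \right)} = \left(-1\right) \left(-5\right) - L = 5 - L$)
$J{\left(z \right)} = \left(1 + z\right) \left(-2 + z\right)$
$\left(-2 + J{\left(C{\left(-4 \right)} \right)}\right)^{2} = \left(-2 - \left(7 + 4 - \left(5 - -4\right)^{2}\right)\right)^{2} = \left(-2 - \left(11 - \left(5 + 4\right)^{2}\right)\right)^{2} = \left(-2 - \left(11 - 81\right)\right)^{2} = \left(-2 - -70\right)^{2} = \left(-2 + 70\right)^{2} = 68^{2} = 4624$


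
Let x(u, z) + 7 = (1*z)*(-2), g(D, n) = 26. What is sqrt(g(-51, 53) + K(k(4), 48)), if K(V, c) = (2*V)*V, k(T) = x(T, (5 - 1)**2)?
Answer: 2*sqrt(767) ≈ 55.390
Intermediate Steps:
x(u, z) = -7 - 2*z (x(u, z) = -7 + (1*z)*(-2) = -7 + z*(-2) = -7 - 2*z)
k(T) = -39 (k(T) = -7 - 2*(5 - 1)**2 = -7 - 2*4**2 = -7 - 2*16 = -7 - 32 = -39)
K(V, c) = 2*V**2
sqrt(g(-51, 53) + K(k(4), 48)) = sqrt(26 + 2*(-39)**2) = sqrt(26 + 2*1521) = sqrt(26 + 3042) = sqrt(3068) = 2*sqrt(767)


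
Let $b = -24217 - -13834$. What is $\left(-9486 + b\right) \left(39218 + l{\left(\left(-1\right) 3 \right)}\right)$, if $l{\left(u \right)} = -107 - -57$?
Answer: $-778228992$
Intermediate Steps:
$b = -10383$ ($b = -24217 + 13834 = -10383$)
$l{\left(u \right)} = -50$ ($l{\left(u \right)} = -107 + 57 = -50$)
$\left(-9486 + b\right) \left(39218 + l{\left(\left(-1\right) 3 \right)}\right) = \left(-9486 - 10383\right) \left(39218 - 50\right) = \left(-19869\right) 39168 = -778228992$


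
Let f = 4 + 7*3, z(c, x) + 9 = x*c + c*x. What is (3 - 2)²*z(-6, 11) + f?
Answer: -116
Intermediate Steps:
z(c, x) = -9 + 2*c*x (z(c, x) = -9 + (x*c + c*x) = -9 + (c*x + c*x) = -9 + 2*c*x)
f = 25 (f = 4 + 21 = 25)
(3 - 2)²*z(-6, 11) + f = (3 - 2)²*(-9 + 2*(-6)*11) + 25 = 1²*(-9 - 132) + 25 = 1*(-141) + 25 = -141 + 25 = -116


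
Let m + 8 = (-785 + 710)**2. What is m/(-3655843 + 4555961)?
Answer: 5617/900118 ≈ 0.0062403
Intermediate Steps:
m = 5617 (m = -8 + (-785 + 710)**2 = -8 + (-75)**2 = -8 + 5625 = 5617)
m/(-3655843 + 4555961) = 5617/(-3655843 + 4555961) = 5617/900118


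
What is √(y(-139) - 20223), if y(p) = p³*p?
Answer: √373280818 ≈ 19320.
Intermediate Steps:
y(p) = p⁴
√(y(-139) - 20223) = √((-139)⁴ - 20223) = √(373301041 - 20223) = √373280818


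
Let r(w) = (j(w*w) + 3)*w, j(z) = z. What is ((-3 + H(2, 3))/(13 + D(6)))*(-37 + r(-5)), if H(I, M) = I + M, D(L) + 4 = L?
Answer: -118/5 ≈ -23.600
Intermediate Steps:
D(L) = -4 + L
r(w) = w*(3 + w²) (r(w) = (w*w + 3)*w = (w² + 3)*w = (3 + w²)*w = w*(3 + w²))
((-3 + H(2, 3))/(13 + D(6)))*(-37 + r(-5)) = ((-3 + (2 + 3))/(13 + (-4 + 6)))*(-37 - 5*(3 + (-5)²)) = ((-3 + 5)/(13 + 2))*(-37 - 5*(3 + 25)) = (2/15)*(-37 - 5*28) = (2*(1/15))*(-37 - 140) = (2/15)*(-177) = -118/5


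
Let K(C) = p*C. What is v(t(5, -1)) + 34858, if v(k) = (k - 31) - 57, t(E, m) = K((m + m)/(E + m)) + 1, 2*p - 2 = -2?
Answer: 34771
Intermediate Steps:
p = 0 (p = 1 + (½)*(-2) = 1 - 1 = 0)
K(C) = 0 (K(C) = 0*C = 0)
t(E, m) = 1 (t(E, m) = 0 + 1 = 1)
v(k) = -88 + k (v(k) = (-31 + k) - 57 = -88 + k)
v(t(5, -1)) + 34858 = (-88 + 1) + 34858 = -87 + 34858 = 34771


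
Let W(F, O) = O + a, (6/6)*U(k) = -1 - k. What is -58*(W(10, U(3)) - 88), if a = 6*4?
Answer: 3944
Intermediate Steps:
a = 24
U(k) = -1 - k
W(F, O) = 24 + O (W(F, O) = O + 24 = 24 + O)
-58*(W(10, U(3)) - 88) = -58*((24 + (-1 - 1*3)) - 88) = -58*((24 + (-1 - 3)) - 88) = -58*((24 - 4) - 88) = -58*(20 - 88) = -58*(-68) = 3944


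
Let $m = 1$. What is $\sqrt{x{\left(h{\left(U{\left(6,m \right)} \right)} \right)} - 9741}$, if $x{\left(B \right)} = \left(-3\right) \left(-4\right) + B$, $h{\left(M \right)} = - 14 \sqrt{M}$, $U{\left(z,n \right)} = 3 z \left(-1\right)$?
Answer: $\sqrt{-9729 - 42 i \sqrt{2}} \approx 0.3011 - 98.636 i$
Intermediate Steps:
$U{\left(z,n \right)} = - 3 z$
$x{\left(B \right)} = 12 + B$
$\sqrt{x{\left(h{\left(U{\left(6,m \right)} \right)} \right)} - 9741} = \sqrt{\left(12 - 14 \sqrt{\left(-3\right) 6}\right) - 9741} = \sqrt{\left(12 - 14 \sqrt{-18}\right) - 9741} = \sqrt{\left(12 - 14 \cdot 3 i \sqrt{2}\right) - 9741} = \sqrt{\left(12 - 42 i \sqrt{2}\right) - 9741} = \sqrt{-9729 - 42 i \sqrt{2}}$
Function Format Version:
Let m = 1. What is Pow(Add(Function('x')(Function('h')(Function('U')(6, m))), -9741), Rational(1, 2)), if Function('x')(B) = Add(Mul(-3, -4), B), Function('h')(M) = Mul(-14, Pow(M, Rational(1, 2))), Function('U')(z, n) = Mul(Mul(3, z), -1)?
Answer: Pow(Add(-9729, Mul(-42, I, Pow(2, Rational(1, 2)))), Rational(1, 2)) ≈ Add(0.3011, Mul(-98.636, I))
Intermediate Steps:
Function('U')(z, n) = Mul(-3, z)
Function('x')(B) = Add(12, B)
Pow(Add(Function('x')(Function('h')(Function('U')(6, m))), -9741), Rational(1, 2)) = Pow(Add(Add(12, Mul(-14, Pow(Mul(-3, 6), Rational(1, 2)))), -9741), Rational(1, 2)) = Pow(Add(Add(12, Mul(-14, Pow(-18, Rational(1, 2)))), -9741), Rational(1, 2)) = Pow(Add(Add(12, Mul(-14, Mul(3, I, Pow(2, Rational(1, 2))))), -9741), Rational(1, 2)) = Pow(Add(Add(12, Mul(-42, I, Pow(2, Rational(1, 2)))), -9741), Rational(1, 2)) = Pow(Add(-9729, Mul(-42, I, Pow(2, Rational(1, 2)))), Rational(1, 2))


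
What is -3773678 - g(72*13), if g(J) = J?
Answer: -3774614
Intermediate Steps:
-3773678 - g(72*13) = -3773678 - 72*13 = -3773678 - 1*936 = -3773678 - 936 = -3774614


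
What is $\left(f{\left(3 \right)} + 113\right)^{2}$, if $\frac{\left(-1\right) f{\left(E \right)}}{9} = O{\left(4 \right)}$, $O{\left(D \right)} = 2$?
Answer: $9025$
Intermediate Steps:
$f{\left(E \right)} = -18$ ($f{\left(E \right)} = \left(-9\right) 2 = -18$)
$\left(f{\left(3 \right)} + 113\right)^{2} = \left(-18 + 113\right)^{2} = 95^{2} = 9025$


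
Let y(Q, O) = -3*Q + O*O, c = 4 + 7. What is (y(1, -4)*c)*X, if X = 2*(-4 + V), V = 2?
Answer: -572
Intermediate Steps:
c = 11
y(Q, O) = O**2 - 3*Q (y(Q, O) = -3*Q + O**2 = O**2 - 3*Q)
X = -4 (X = 2*(-4 + 2) = 2*(-2) = -4)
(y(1, -4)*c)*X = (((-4)**2 - 3*1)*11)*(-4) = ((16 - 3)*11)*(-4) = (13*11)*(-4) = 143*(-4) = -572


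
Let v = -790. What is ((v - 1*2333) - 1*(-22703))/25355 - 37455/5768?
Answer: -15213347/2659048 ≈ -5.7214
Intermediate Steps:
((v - 1*2333) - 1*(-22703))/25355 - 37455/5768 = ((-790 - 1*2333) - 1*(-22703))/25355 - 37455/5768 = ((-790 - 2333) + 22703)*(1/25355) - 37455*1/5768 = (-3123 + 22703)*(1/25355) - 37455/5768 = 19580*(1/25355) - 37455/5768 = 356/461 - 37455/5768 = -15213347/2659048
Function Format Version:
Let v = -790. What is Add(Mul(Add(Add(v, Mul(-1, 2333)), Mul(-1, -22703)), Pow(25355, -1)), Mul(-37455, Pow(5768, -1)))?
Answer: Rational(-15213347, 2659048) ≈ -5.7214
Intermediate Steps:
Add(Mul(Add(Add(v, Mul(-1, 2333)), Mul(-1, -22703)), Pow(25355, -1)), Mul(-37455, Pow(5768, -1))) = Add(Mul(Add(Add(-790, Mul(-1, 2333)), Mul(-1, -22703)), Pow(25355, -1)), Mul(-37455, Pow(5768, -1))) = Add(Mul(Add(Add(-790, -2333), 22703), Rational(1, 25355)), Mul(-37455, Rational(1, 5768))) = Add(Mul(Add(-3123, 22703), Rational(1, 25355)), Rational(-37455, 5768)) = Add(Mul(19580, Rational(1, 25355)), Rational(-37455, 5768)) = Add(Rational(356, 461), Rational(-37455, 5768)) = Rational(-15213347, 2659048)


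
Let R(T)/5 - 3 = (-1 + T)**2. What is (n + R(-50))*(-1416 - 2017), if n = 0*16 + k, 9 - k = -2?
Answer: -44735423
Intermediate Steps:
k = 11 (k = 9 - 1*(-2) = 9 + 2 = 11)
R(T) = 15 + 5*(-1 + T)**2
n = 11 (n = 0*16 + 11 = 0 + 11 = 11)
(n + R(-50))*(-1416 - 2017) = (11 + (15 + 5*(-1 - 50)**2))*(-1416 - 2017) = (11 + (15 + 5*(-51)**2))*(-3433) = (11 + (15 + 5*2601))*(-3433) = (11 + (15 + 13005))*(-3433) = (11 + 13020)*(-3433) = 13031*(-3433) = -44735423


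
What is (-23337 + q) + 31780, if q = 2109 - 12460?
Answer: -1908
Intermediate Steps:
q = -10351
(-23337 + q) + 31780 = (-23337 - 10351) + 31780 = -33688 + 31780 = -1908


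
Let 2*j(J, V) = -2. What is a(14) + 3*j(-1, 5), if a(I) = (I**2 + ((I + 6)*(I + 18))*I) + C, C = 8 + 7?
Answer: 9168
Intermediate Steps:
C = 15
a(I) = 15 + I**2 + I*(6 + I)*(18 + I) (a(I) = (I**2 + ((I + 6)*(I + 18))*I) + 15 = (I**2 + ((6 + I)*(18 + I))*I) + 15 = (I**2 + I*(6 + I)*(18 + I)) + 15 = 15 + I**2 + I*(6 + I)*(18 + I))
j(J, V) = -1 (j(J, V) = (1/2)*(-2) = -1)
a(14) + 3*j(-1, 5) = (15 + 14**3 + 25*14**2 + 108*14) + 3*(-1) = (15 + 2744 + 25*196 + 1512) - 3 = (15 + 2744 + 4900 + 1512) - 3 = 9171 - 3 = 9168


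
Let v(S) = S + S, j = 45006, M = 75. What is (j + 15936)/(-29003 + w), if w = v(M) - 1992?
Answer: -60942/30845 ≈ -1.9757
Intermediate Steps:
v(S) = 2*S
w = -1842 (w = 2*75 - 1992 = 150 - 1992 = -1842)
(j + 15936)/(-29003 + w) = (45006 + 15936)/(-29003 - 1842) = 60942/(-30845) = 60942*(-1/30845) = -60942/30845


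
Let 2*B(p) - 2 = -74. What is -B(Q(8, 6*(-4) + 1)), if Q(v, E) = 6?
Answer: 36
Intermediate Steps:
B(p) = -36 (B(p) = 1 + (½)*(-74) = 1 - 37 = -36)
-B(Q(8, 6*(-4) + 1)) = -1*(-36) = 36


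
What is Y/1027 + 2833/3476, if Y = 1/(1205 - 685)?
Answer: 4787781/5874440 ≈ 0.81502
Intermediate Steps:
Y = 1/520 ≈ 0.0019231
Y/1027 + 2833/3476 = (1/520)/1027 + 2833/3476 = (1/520)*(1/1027) + 2833*(1/3476) = 1/534040 + 2833/3476 = 4787781/5874440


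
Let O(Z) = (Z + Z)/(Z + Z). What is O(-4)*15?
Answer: 15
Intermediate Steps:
O(Z) = 1 (O(Z) = (2*Z)/((2*Z)) = (2*Z)*(1/(2*Z)) = 1)
O(-4)*15 = 1*15 = 15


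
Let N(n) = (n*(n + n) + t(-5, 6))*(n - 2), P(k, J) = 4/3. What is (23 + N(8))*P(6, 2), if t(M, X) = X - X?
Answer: 3164/3 ≈ 1054.7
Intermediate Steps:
P(k, J) = 4/3 (P(k, J) = 4*(⅓) = 4/3)
t(M, X) = 0
N(n) = 2*n²*(-2 + n) (N(n) = (n*(n + n) + 0)*(n - 2) = (n*(2*n) + 0)*(-2 + n) = (2*n² + 0)*(-2 + n) = (2*n²)*(-2 + n) = 2*n²*(-2 + n))
(23 + N(8))*P(6, 2) = (23 + 2*8²*(-2 + 8))*(4/3) = (23 + 2*64*6)*(4/3) = (23 + 768)*(4/3) = 791*(4/3) = 3164/3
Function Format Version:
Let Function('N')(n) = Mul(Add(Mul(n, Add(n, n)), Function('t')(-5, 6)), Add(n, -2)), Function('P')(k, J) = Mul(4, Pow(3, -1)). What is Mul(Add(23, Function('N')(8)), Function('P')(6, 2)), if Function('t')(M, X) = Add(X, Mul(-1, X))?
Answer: Rational(3164, 3) ≈ 1054.7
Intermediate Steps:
Function('P')(k, J) = Rational(4, 3) (Function('P')(k, J) = Mul(4, Rational(1, 3)) = Rational(4, 3))
Function('t')(M, X) = 0
Function('N')(n) = Mul(2, Pow(n, 2), Add(-2, n)) (Function('N')(n) = Mul(Add(Mul(n, Add(n, n)), 0), Add(n, -2)) = Mul(Add(Mul(n, Mul(2, n)), 0), Add(-2, n)) = Mul(Add(Mul(2, Pow(n, 2)), 0), Add(-2, n)) = Mul(Mul(2, Pow(n, 2)), Add(-2, n)) = Mul(2, Pow(n, 2), Add(-2, n)))
Mul(Add(23, Function('N')(8)), Function('P')(6, 2)) = Mul(Add(23, Mul(2, Pow(8, 2), Add(-2, 8))), Rational(4, 3)) = Mul(Add(23, Mul(2, 64, 6)), Rational(4, 3)) = Mul(Add(23, 768), Rational(4, 3)) = Mul(791, Rational(4, 3)) = Rational(3164, 3)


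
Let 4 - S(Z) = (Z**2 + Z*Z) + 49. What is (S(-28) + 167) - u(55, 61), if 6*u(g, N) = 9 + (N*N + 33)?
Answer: -12439/6 ≈ -2073.2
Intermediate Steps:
u(g, N) = 7 + N**2/6 (u(g, N) = (9 + (N*N + 33))/6 = (9 + (N**2 + 33))/6 = (9 + (33 + N**2))/6 = (42 + N**2)/6 = 7 + N**2/6)
S(Z) = -45 - 2*Z**2 (S(Z) = 4 - ((Z**2 + Z*Z) + 49) = 4 - ((Z**2 + Z**2) + 49) = 4 - (2*Z**2 + 49) = 4 - (49 + 2*Z**2) = 4 + (-49 - 2*Z**2) = -45 - 2*Z**2)
(S(-28) + 167) - u(55, 61) = ((-45 - 2*(-28)**2) + 167) - (7 + (1/6)*61**2) = ((-45 - 2*784) + 167) - (7 + (1/6)*3721) = ((-45 - 1568) + 167) - (7 + 3721/6) = (-1613 + 167) - 1*3763/6 = -1446 - 3763/6 = -12439/6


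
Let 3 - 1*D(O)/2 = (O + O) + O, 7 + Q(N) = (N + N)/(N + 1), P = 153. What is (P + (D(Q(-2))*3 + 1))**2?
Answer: 51076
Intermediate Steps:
Q(N) = -7 + 2*N/(1 + N) (Q(N) = -7 + (N + N)/(N + 1) = -7 + (2*N)/(1 + N) = -7 + 2*N/(1 + N))
D(O) = 6 - 6*O (D(O) = 6 - 2*((O + O) + O) = 6 - 2*(2*O + O) = 6 - 6*O)
(P + (D(Q(-2))*3 + 1))**2 = (153 + ((6 - 6*(-7 - 5*(-2))/(1 - 2))*3 + 1))**2 = (153 + ((6 - 6*(-7 + 10)/(-1))*3 + 1))**2 = (153 + ((6 - (-6)*3)*3 + 1))**2 = (153 + ((6 - 6*(-3))*3 + 1))**2 = (153 + ((6 + 18)*3 + 1))**2 = (153 + (24*3 + 1))**2 = (153 + (72 + 1))**2 = (153 + 73)**2 = 226**2 = 51076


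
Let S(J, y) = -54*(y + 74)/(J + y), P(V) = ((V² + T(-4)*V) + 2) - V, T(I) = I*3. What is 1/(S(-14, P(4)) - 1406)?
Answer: -1/1361 ≈ -0.00073475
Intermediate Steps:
T(I) = 3*I
P(V) = 2 + V² - 13*V (P(V) = ((V² + (3*(-4))*V) + 2) - V = ((V² - 12*V) + 2) - V = (2 + V² - 12*V) - V = 2 + V² - 13*V)
S(J, y) = -54*(74 + y)/(J + y)
1/(S(-14, P(4)) - 1406) = 1/(54*(-74 - (2 + 4² - 13*4))/(-14 + (2 + 4² - 13*4)) - 1406) = 1/(54*(-74 - (2 + 16 - 52))/(-14 + (2 + 16 - 52)) - 1406) = 1/(54*(-74 - 1*(-34))/(-14 - 34) - 1406) = 1/(54*(-74 + 34)/(-48) - 1406) = 1/(54*(-1/48)*(-40) - 1406) = 1/(45 - 1406) = 1/(-1361) = -1/1361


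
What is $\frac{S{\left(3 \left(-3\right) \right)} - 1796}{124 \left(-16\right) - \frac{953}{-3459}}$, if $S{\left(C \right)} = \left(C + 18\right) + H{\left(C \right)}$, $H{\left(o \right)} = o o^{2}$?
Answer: $\frac{8702844}{6861703} \approx 1.2683$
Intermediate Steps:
$H{\left(o \right)} = o^{3}$
$S{\left(C \right)} = 18 + C + C^{3}$ ($S{\left(C \right)} = \left(C + 18\right) + C^{3} = \left(18 + C\right) + C^{3} = 18 + C + C^{3}$)
$\frac{S{\left(3 \left(-3\right) \right)} - 1796}{124 \left(-16\right) - \frac{953}{-3459}} = \frac{\left(18 + 3 \left(-3\right) + \left(3 \left(-3\right)\right)^{3}\right) - 1796}{124 \left(-16\right) - \frac{953}{-3459}} = \frac{\left(18 - 9 + \left(-9\right)^{3}\right) - 1796}{-1984 - - \frac{953}{3459}} = \frac{\left(18 - 9 - 729\right) - 1796}{-1984 + \frac{953}{3459}} = \frac{-720 - 1796}{- \frac{6861703}{3459}} = \left(-2516\right) \left(- \frac{3459}{6861703}\right) = \frac{8702844}{6861703}$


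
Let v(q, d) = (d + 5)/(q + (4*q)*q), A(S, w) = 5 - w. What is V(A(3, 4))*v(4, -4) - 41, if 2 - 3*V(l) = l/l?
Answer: -8363/204 ≈ -40.995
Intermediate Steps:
V(l) = ⅓ (V(l) = ⅔ - l/(3*l) = ⅔ - ⅓*1 = ⅔ - ⅓ = ⅓)
v(q, d) = (5 + d)/(q + 4*q²)
V(A(3, 4))*v(4, -4) - 41 = ((5 - 4)/(4*(1 + 4*4)))/3 - 41 = ((¼)*1/(1 + 16))/3 - 41 = ((¼)*1/17)/3 - 41 = ((¼)*(1/17)*1)/3 - 41 = (⅓)*(1/68) - 41 = 1/204 - 41 = -8363/204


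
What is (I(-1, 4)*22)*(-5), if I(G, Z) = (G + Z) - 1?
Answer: -220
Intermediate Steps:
I(G, Z) = -1 + G + Z
(I(-1, 4)*22)*(-5) = ((-1 - 1 + 4)*22)*(-5) = (2*22)*(-5) = 44*(-5) = -220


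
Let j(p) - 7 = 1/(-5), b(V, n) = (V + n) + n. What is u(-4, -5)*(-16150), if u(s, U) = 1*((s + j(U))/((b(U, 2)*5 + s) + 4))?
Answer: 9044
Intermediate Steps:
b(V, n) = V + 2*n
j(p) = 34/5 (j(p) = 7 + 1/(-5) = 7 - 1/5 = 34/5)
u(s, U) = (34/5 + s)/(24 + s + 5*U) (u(s, U) = 1*((s + 34/5)/(((U + 2*2)*5 + s) + 4)) = 1*((34/5 + s)/(((U + 4)*5 + s) + 4)) = 1*((34/5 + s)/(((4 + U)*5 + s) + 4)) = 1*((34/5 + s)/(((20 + 5*U) + s) + 4)) = 1*((34/5 + s)/((20 + s + 5*U) + 4)) = 1*((34/5 + s)/(24 + s + 5*U)) = (34/5 + s)/(24 + s + 5*U))
u(-4, -5)*(-16150) = ((34/5 - 4)/(24 - 4 + 5*(-5)))*(-16150) = ((14/5)/(24 - 4 - 25))*(-16150) = ((14/5)/(-5))*(-16150) = -1/5*14/5*(-16150) = -14/25*(-16150) = 9044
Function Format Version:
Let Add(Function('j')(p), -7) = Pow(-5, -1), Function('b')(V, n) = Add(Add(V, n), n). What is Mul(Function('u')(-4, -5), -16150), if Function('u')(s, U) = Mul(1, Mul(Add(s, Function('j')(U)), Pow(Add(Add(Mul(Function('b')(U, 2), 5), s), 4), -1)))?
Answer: 9044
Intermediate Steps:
Function('b')(V, n) = Add(V, Mul(2, n))
Function('j')(p) = Rational(34, 5) (Function('j')(p) = Add(7, Pow(-5, -1)) = Add(7, Rational(-1, 5)) = Rational(34, 5))
Function('u')(s, U) = Mul(Pow(Add(24, s, Mul(5, U)), -1), Add(Rational(34, 5), s)) (Function('u')(s, U) = Mul(1, Mul(Add(s, Rational(34, 5)), Pow(Add(Add(Mul(Add(U, Mul(2, 2)), 5), s), 4), -1))) = Mul(1, Mul(Add(Rational(34, 5), s), Pow(Add(Add(Mul(Add(U, 4), 5), s), 4), -1))) = Mul(1, Mul(Add(Rational(34, 5), s), Pow(Add(Add(Mul(Add(4, U), 5), s), 4), -1))) = Mul(1, Mul(Add(Rational(34, 5), s), Pow(Add(Add(Add(20, Mul(5, U)), s), 4), -1))) = Mul(1, Mul(Add(Rational(34, 5), s), Pow(Add(Add(20, s, Mul(5, U)), 4), -1))) = Mul(1, Mul(Add(Rational(34, 5), s), Pow(Add(24, s, Mul(5, U)), -1))) = Mul(1, Mul(Pow(Add(24, s, Mul(5, U)), -1), Add(Rational(34, 5), s))) = Mul(Pow(Add(24, s, Mul(5, U)), -1), Add(Rational(34, 5), s)))
Mul(Function('u')(-4, -5), -16150) = Mul(Mul(Pow(Add(24, -4, Mul(5, -5)), -1), Add(Rational(34, 5), -4)), -16150) = Mul(Mul(Pow(Add(24, -4, -25), -1), Rational(14, 5)), -16150) = Mul(Mul(Pow(-5, -1), Rational(14, 5)), -16150) = Mul(Mul(Rational(-1, 5), Rational(14, 5)), -16150) = Mul(Rational(-14, 25), -16150) = 9044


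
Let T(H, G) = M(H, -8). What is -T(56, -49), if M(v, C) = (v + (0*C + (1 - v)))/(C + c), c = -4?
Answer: 1/12 ≈ 0.083333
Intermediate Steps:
M(v, C) = 1/(-4 + C) (M(v, C) = (v + (0*C + (1 - v)))/(C - 4) = (v + (0 + (1 - v)))/(-4 + C) = (v + (1 - v))/(-4 + C) = 1/(-4 + C))
T(H, G) = -1/12 (T(H, G) = 1/(-4 - 8) = 1/(-12) = -1/12)
-T(56, -49) = -1*(-1/12) = 1/12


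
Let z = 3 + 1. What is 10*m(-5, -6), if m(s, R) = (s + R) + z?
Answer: -70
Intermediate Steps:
z = 4
m(s, R) = 4 + R + s (m(s, R) = (s + R) + 4 = (R + s) + 4 = 4 + R + s)
10*m(-5, -6) = 10*(4 - 6 - 5) = 10*(-7) = -70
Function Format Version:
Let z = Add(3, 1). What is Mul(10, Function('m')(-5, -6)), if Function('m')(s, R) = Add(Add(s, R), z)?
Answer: -70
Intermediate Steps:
z = 4
Function('m')(s, R) = Add(4, R, s) (Function('m')(s, R) = Add(Add(s, R), 4) = Add(Add(R, s), 4) = Add(4, R, s))
Mul(10, Function('m')(-5, -6)) = Mul(10, Add(4, -6, -5)) = Mul(10, -7) = -70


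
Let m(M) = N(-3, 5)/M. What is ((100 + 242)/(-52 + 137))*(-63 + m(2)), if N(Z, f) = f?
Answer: -20691/85 ≈ -243.42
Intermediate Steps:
m(M) = 5/M
((100 + 242)/(-52 + 137))*(-63 + m(2)) = ((100 + 242)/(-52 + 137))*(-63 + 5/2) = (342/85)*(-63 + 5*(½)) = (342*(1/85))*(-63 + 5/2) = (342/85)*(-121/2) = -20691/85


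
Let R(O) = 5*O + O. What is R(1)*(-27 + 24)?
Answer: -18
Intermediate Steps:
R(O) = 6*O
R(1)*(-27 + 24) = (6*1)*(-27 + 24) = 6*(-3) = -18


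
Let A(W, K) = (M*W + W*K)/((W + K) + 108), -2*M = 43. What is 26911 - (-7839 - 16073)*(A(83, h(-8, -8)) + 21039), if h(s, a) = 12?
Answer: 14587539375/29 ≈ 5.0302e+8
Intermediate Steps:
M = -43/2 (M = -1/2*43 = -43/2 ≈ -21.500)
A(W, K) = (-43*W/2 + K*W)/(108 + K + W) (A(W, K) = (-43*W/2 + W*K)/((W + K) + 108) = (-43*W/2 + K*W)/((K + W) + 108) = (-43*W/2 + K*W)/(108 + K + W))
26911 - (-7839 - 16073)*(A(83, h(-8, -8)) + 21039) = 26911 - (-7839 - 16073)*((1/2)*83*(-43 + 2*12)/(108 + 12 + 83) + 21039) = 26911 - (-23912)*((1/2)*83*(-43 + 24)/203 + 21039) = 26911 - (-23912)*((1/2)*83*(1/203)*(-19) + 21039) = 26911 - (-23912)*(-1577/406 + 21039) = 26911 - (-23912)*8540257/406 = 26911 - 1*(-14586758956/29) = 26911 + 14586758956/29 = 14587539375/29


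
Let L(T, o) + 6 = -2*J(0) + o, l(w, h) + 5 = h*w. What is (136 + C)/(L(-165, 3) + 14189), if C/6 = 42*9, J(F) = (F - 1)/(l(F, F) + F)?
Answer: 3005/17732 ≈ 0.16947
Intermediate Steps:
l(w, h) = -5 + h*w
J(F) = (-1 + F)/(-5 + F + F²) (J(F) = (F - 1)/((-5 + F*F) + F) = (-1 + F)/((-5 + F²) + F) = (-1 + F)/(-5 + F + F²))
L(T, o) = -32/5 + o (L(T, o) = -6 + (-2*(-1 + 0)/(-5 + 0 + 0²) + o) = -6 + (-2*(-1)/(-5 + 0 + 0) + o) = -6 + (-2*(-1)/(-5) + o) = -6 + (-(-2)*(-1)/5 + o) = -6 + (-2*⅕ + o) = -6 + (-⅖ + o) = -32/5 + o)
C = 2268 (C = 6*(42*9) = 6*378 = 2268)
(136 + C)/(L(-165, 3) + 14189) = (136 + 2268)/((-32/5 + 3) + 14189) = 2404/(-17/5 + 14189) = 2404/(70928/5) = 2404*(5/70928) = 3005/17732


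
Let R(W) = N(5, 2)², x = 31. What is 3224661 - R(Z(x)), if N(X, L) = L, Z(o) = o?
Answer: 3224657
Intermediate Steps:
R(W) = 4 (R(W) = 2² = 4)
3224661 - R(Z(x)) = 3224661 - 1*4 = 3224661 - 4 = 3224657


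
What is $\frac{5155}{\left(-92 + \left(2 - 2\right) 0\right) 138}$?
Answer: $- \frac{5155}{12696} \approx -0.40603$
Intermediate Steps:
$\frac{5155}{\left(-92 + \left(2 - 2\right) 0\right) 138} = \frac{5155}{\left(-92 + 0 \cdot 0\right) 138} = \frac{5155}{\left(-92 + 0\right) 138} = \frac{5155}{\left(-92\right) 138} = \frac{5155}{-12696} = 5155 \left(- \frac{1}{12696}\right) = - \frac{5155}{12696}$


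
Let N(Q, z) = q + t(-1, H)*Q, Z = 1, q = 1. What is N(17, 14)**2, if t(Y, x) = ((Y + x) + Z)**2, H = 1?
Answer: 324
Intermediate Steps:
t(Y, x) = (1 + Y + x)**2 (t(Y, x) = ((Y + x) + 1)**2 = (1 + Y + x)**2)
N(Q, z) = 1 + Q (N(Q, z) = 1 + (1 - 1 + 1)**2*Q = 1 + 1**2*Q = 1 + 1*Q = 1 + Q)
N(17, 14)**2 = (1 + 17)**2 = 18**2 = 324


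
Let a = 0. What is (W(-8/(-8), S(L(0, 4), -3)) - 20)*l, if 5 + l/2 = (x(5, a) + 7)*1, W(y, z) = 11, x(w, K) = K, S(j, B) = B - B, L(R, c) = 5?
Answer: -36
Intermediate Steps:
S(j, B) = 0
l = 4 (l = -10 + 2*((0 + 7)*1) = -10 + 2*(7*1) = -10 + 2*7 = -10 + 14 = 4)
(W(-8/(-8), S(L(0, 4), -3)) - 20)*l = (11 - 20)*4 = -9*4 = -36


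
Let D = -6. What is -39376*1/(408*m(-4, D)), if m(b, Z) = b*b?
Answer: -2461/408 ≈ -6.0319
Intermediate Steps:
m(b, Z) = b²
-39376*1/(408*m(-4, D)) = -39376/(-17*(-24)*(-4)²) = -39376/(408*16) = -39376/6528 = -39376*1/6528 = -2461/408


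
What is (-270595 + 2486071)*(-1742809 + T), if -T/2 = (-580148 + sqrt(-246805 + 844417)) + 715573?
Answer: -4461213186684 - 8861904*sqrt(149403) ≈ -4.4646e+12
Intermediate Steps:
T = -270850 - 4*sqrt(149403) (T = -2*((-580148 + sqrt(-246805 + 844417)) + 715573) = -2*((-580148 + sqrt(597612)) + 715573) = -2*((-580148 + 2*sqrt(149403)) + 715573) = -2*(135425 + 2*sqrt(149403)) = -270850 - 4*sqrt(149403) ≈ -2.7240e+5)
(-270595 + 2486071)*(-1742809 + T) = (-270595 + 2486071)*(-1742809 + (-270850 - 4*sqrt(149403))) = 2215476*(-2013659 - 4*sqrt(149403)) = -4461213186684 - 8861904*sqrt(149403)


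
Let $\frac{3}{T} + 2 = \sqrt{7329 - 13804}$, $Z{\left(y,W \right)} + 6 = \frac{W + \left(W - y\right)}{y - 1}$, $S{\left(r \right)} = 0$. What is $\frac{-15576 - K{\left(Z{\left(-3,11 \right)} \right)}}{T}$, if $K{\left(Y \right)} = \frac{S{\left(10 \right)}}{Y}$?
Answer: $10384 - 25960 i \sqrt{259} \approx 10384.0 - 4.1779 \cdot 10^{5} i$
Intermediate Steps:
$Z{\left(y,W \right)} = -6 + \frac{- y + 2 W}{-1 + y}$ ($Z{\left(y,W \right)} = -6 + \frac{W + \left(W - y\right)}{y - 1} = -6 + \frac{- y + 2 W}{-1 + y}$)
$T = \frac{3}{-2 + 5 i \sqrt{259}}$ ($T = \frac{3}{-2 + \sqrt{7329 - 13804}} = \frac{3}{-2 + \sqrt{-6475}} = \frac{3}{-2 + 5 i \sqrt{259}} \approx -0.00092607 - 0.037259 i$)
$K{\left(Y \right)} = 0$ ($K{\left(Y \right)} = \frac{0}{Y} = 0$)
$\frac{-15576 - K{\left(Z{\left(-3,11 \right)} \right)}}{T} = \frac{-15576 - 0}{- \frac{6}{6479} - \frac{15 i \sqrt{259}}{6479}} = \frac{-15576 + 0}{- \frac{6}{6479} - \frac{15 i \sqrt{259}}{6479}} = - \frac{15576}{- \frac{6}{6479} - \frac{15 i \sqrt{259}}{6479}}$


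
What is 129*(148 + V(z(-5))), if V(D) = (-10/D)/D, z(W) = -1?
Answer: 17802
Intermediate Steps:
V(D) = -10/D**2
129*(148 + V(z(-5))) = 129*(148 - 10/(-1)**2) = 129*(148 - 10*1) = 129*(148 - 10) = 129*138 = 17802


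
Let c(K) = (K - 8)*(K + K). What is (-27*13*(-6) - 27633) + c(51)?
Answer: -21141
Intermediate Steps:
c(K) = 2*K*(-8 + K) (c(K) = (-8 + K)*(2*K) = 2*K*(-8 + K))
(-27*13*(-6) - 27633) + c(51) = (-27*13*(-6) - 27633) + 2*51*(-8 + 51) = (-351*(-6) - 27633) + 2*51*43 = (2106 - 27633) + 4386 = -25527 + 4386 = -21141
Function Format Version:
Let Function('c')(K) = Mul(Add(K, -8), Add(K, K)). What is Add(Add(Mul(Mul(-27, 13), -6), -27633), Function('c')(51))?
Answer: -21141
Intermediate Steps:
Function('c')(K) = Mul(2, K, Add(-8, K)) (Function('c')(K) = Mul(Add(-8, K), Mul(2, K)) = Mul(2, K, Add(-8, K)))
Add(Add(Mul(Mul(-27, 13), -6), -27633), Function('c')(51)) = Add(Add(Mul(Mul(-27, 13), -6), -27633), Mul(2, 51, Add(-8, 51))) = Add(Add(Mul(-351, -6), -27633), Mul(2, 51, 43)) = Add(Add(2106, -27633), 4386) = Add(-25527, 4386) = -21141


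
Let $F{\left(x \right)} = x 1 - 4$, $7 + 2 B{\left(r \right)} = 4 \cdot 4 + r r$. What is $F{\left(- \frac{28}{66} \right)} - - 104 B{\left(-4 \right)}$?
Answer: $\frac{42754}{33} \approx 1295.6$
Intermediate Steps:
$B{\left(r \right)} = \frac{9}{2} + \frac{r^{2}}{2}$ ($B{\left(r \right)} = - \frac{7}{2} + \frac{4 \cdot 4 + r r}{2} = - \frac{7}{2} + \frac{16 + r^{2}}{2} = - \frac{7}{2} + \left(8 + \frac{r^{2}}{2}\right) = \frac{9}{2} + \frac{r^{2}}{2}$)
$F{\left(x \right)} = -4 + x$ ($F{\left(x \right)} = x - 4 = -4 + x$)
$F{\left(- \frac{28}{66} \right)} - - 104 B{\left(-4 \right)} = \left(-4 - \frac{28}{66}\right) - - 104 \left(\frac{9}{2} + \frac{\left(-4\right)^{2}}{2}\right) = \left(-4 - \frac{14}{33}\right) - - 104 \left(\frac{9}{2} + \frac{1}{2} \cdot 16\right) = \left(-4 - \frac{14}{33}\right) - - 104 \left(\frac{9}{2} + 8\right) = - \frac{146}{33} - \left(-104\right) \frac{25}{2} = - \frac{146}{33} - -1300 = - \frac{146}{33} + 1300 = \frac{42754}{33}$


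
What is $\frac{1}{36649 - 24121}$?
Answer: $\frac{1}{12528} \approx 7.9821 \cdot 10^{-5}$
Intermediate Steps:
$\frac{1}{36649 - 24121} = \frac{1}{12528}$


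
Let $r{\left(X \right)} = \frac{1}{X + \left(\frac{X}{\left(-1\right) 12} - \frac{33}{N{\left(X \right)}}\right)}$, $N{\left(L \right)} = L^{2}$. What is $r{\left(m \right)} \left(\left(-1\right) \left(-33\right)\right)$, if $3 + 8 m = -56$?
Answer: $- \frac{1002528}{223811} \approx -4.4793$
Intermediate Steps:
$m = - \frac{59}{8}$ ($m = - \frac{3}{8} + \frac{1}{8} \left(-56\right) = - \frac{3}{8} - 7 = - \frac{59}{8} \approx -7.375$)
$r{\left(X \right)} = \frac{1}{- \frac{33}{X^{2}} + \frac{11 X}{12}}$ ($r{\left(X \right)} = \frac{1}{X + \left(\frac{X}{\left(-1\right) 12} - \frac{33}{X^{2}}\right)} = \frac{1}{X + \left(\frac{X}{-12} - \frac{33}{X^{2}}\right)} = \frac{1}{X + \left(X \left(- \frac{1}{12}\right) - \frac{33}{X^{2}}\right)} = \frac{1}{X - \left(\frac{33}{X^{2}} + \frac{X}{12}\right)} = \frac{1}{- \frac{33}{X^{2}} + \frac{11 X}{12}}$)
$r{\left(m \right)} \left(\left(-1\right) \left(-33\right)\right) = \frac{12 \left(- \frac{59}{8}\right)^{2}}{11 \left(-36 + \left(- \frac{59}{8}\right)^{3}\right)} \left(\left(-1\right) \left(-33\right)\right) = \frac{12}{11} \cdot \frac{3481}{64} \frac{1}{-36 - \frac{205379}{512}} \cdot 33 = \frac{12}{11} \cdot \frac{3481}{64} \frac{1}{- \frac{223811}{512}} \cdot 33 = \frac{12}{11} \cdot \frac{3481}{64} \left(- \frac{512}{223811}\right) 33 = \left(- \frac{334176}{2461921}\right) 33 = - \frac{1002528}{223811}$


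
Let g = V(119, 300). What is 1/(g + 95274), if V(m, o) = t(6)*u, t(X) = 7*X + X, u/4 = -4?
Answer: 1/94506 ≈ 1.0581e-5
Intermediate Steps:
u = -16 (u = 4*(-4) = -16)
t(X) = 8*X
V(m, o) = -768 (V(m, o) = (8*6)*(-16) = 48*(-16) = -768)
g = -768
1/(g + 95274) = 1/(-768 + 95274) = 1/94506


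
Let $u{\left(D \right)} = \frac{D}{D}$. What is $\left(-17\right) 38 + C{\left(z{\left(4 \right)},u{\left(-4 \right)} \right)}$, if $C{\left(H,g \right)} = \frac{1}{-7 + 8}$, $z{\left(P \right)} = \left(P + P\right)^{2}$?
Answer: $-645$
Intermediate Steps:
$z{\left(P \right)} = 4 P^{2}$ ($z{\left(P \right)} = \left(2 P\right)^{2} = 4 P^{2}$)
$u{\left(D \right)} = 1$
$C{\left(H,g \right)} = 1$ ($C{\left(H,g \right)} = 1^{-1} = 1$)
$\left(-17\right) 38 + C{\left(z{\left(4 \right)},u{\left(-4 \right)} \right)} = \left(-17\right) 38 + 1 = -646 + 1 = -645$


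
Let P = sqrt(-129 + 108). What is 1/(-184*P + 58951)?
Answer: 58951/3475931377 + 184*I*sqrt(21)/3475931377 ≈ 1.696e-5 + 2.4258e-7*I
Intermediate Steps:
P = I*sqrt(21) (P = sqrt(-21) = I*sqrt(21) ≈ 4.5826*I)
1/(-184*P + 58951) = 1/(-184*I*sqrt(21) + 58951) = 1/(58951 - 184*I*sqrt(21))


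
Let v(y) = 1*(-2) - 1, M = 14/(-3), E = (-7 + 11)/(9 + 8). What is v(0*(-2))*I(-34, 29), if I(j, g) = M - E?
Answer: 250/17 ≈ 14.706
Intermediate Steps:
E = 4/17 ≈ 0.23529
M = -14/3 (M = 14*(-1/3) = -14/3 ≈ -4.6667)
I(j, g) = -250/51 (I(j, g) = -14/3 - 1*4/17 = -14/3 - 4/17 = -250/51)
v(y) = -3 (v(y) = -2 - 1 = -3)
v(0*(-2))*I(-34, 29) = -3*(-250/51) = 250/17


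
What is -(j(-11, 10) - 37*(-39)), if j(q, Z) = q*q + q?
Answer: -1553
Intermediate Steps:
j(q, Z) = q + q**2 (j(q, Z) = q**2 + q = q + q**2)
-(j(-11, 10) - 37*(-39)) = -(-11*(1 - 11) - 37*(-39)) = -(-11*(-10) + 1443) = -(110 + 1443) = -1*1553 = -1553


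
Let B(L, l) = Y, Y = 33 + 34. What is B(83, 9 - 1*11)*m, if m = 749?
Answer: 50183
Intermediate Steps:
Y = 67
B(L, l) = 67
B(83, 9 - 1*11)*m = 67*749 = 50183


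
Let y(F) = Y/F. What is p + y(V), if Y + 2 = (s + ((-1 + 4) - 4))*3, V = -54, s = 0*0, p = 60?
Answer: 3245/54 ≈ 60.093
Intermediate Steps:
s = 0
Y = -5 (Y = -2 + (0 + ((-1 + 4) - 4))*3 = -2 + (0 + (3 - 4))*3 = -2 + (0 - 1)*3 = -2 - 1*3 = -2 - 3 = -5)
y(F) = -5/F
p + y(V) = 60 - 5/(-54) = 60 - 5*(-1/54) = 60 + 5/54 = 3245/54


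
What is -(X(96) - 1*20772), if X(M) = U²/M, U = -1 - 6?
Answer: 1994063/96 ≈ 20772.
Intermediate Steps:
U = -7
X(M) = 49/M (X(M) = (-7)²/M = 49/M)
-(X(96) - 1*20772) = -(49/96 - 1*20772) = -(49*(1/96) - 20772) = -(49/96 - 20772) = -1*(-1994063/96) = 1994063/96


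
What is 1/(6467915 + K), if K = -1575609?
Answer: 1/4892306 ≈ 2.0440e-7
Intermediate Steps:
1/(6467915 + K) = 1/(6467915 - 1575609) = 1/4892306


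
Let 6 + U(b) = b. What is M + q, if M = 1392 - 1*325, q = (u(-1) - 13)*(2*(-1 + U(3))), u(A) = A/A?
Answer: 1163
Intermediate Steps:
U(b) = -6 + b
u(A) = 1
q = 96 (q = (1 - 13)*(2*(-1 + (-6 + 3))) = -24*(-1 - 3) = -24*(-4) = -12*(-8) = 96)
M = 1067 (M = 1392 - 325 = 1067)
M + q = 1067 + 96 = 1163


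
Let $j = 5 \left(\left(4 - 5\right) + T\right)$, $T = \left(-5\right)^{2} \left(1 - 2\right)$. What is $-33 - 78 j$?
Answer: $10107$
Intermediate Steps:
$T = -25$ ($T = 25 \left(-1\right) = -25$)
$j = -130$ ($j = 5 \left(\left(4 - 5\right) - 25\right) = 5 \left(-1 - 25\right) = 5 \left(-26\right) = -130$)
$-33 - 78 j = -33 - -10140 = -33 + 10140 = 10107$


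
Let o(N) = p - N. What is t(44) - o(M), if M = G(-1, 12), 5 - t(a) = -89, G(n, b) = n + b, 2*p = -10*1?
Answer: 110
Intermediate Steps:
p = -5 (p = (-10*1)/2 = (½)*(-10) = -5)
G(n, b) = b + n
t(a) = 94 (t(a) = 5 - 1*(-89) = 5 + 89 = 94)
M = 11 (M = 12 - 1 = 11)
o(N) = -5 - N
t(44) - o(M) = 94 - (-5 - 1*11) = 94 - (-5 - 11) = 94 - 1*(-16) = 94 + 16 = 110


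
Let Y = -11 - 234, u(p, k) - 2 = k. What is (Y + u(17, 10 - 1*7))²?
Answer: 57600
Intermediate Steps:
u(p, k) = 2 + k
Y = -245
(Y + u(17, 10 - 1*7))² = (-245 + (2 + (10 - 1*7)))² = (-245 + (2 + (10 - 7)))² = (-245 + (2 + 3))² = (-245 + 5)² = (-240)² = 57600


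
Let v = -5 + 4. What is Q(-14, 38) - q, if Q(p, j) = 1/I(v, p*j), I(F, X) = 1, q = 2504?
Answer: -2503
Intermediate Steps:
v = -1
Q(p, j) = 1 (Q(p, j) = 1/1 = 1)
Q(-14, 38) - q = 1 - 1*2504 = 1 - 2504 = -2503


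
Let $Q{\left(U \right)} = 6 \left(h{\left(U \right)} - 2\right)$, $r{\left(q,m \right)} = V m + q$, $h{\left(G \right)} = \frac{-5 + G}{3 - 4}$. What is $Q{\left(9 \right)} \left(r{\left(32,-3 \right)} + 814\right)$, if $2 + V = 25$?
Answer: $-27972$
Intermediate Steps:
$V = 23$ ($V = -2 + 25 = 23$)
$h{\left(G \right)} = 5 - G$ ($h{\left(G \right)} = \frac{-5 + G}{-1} = \left(-5 + G\right) \left(-1\right) = 5 - G$)
$r{\left(q,m \right)} = q + 23 m$ ($r{\left(q,m \right)} = 23 m + q = q + 23 m$)
$Q{\left(U \right)} = 18 - 6 U$ ($Q{\left(U \right)} = 6 \left(\left(5 - U\right) - 2\right) = 6 \left(3 - U\right) = 18 - 6 U$)
$Q{\left(9 \right)} \left(r{\left(32,-3 \right)} + 814\right) = \left(18 - 54\right) \left(\left(32 + 23 \left(-3\right)\right) + 814\right) = \left(18 - 54\right) \left(\left(32 - 69\right) + 814\right) = - 36 \left(-37 + 814\right) = \left(-36\right) 777 = -27972$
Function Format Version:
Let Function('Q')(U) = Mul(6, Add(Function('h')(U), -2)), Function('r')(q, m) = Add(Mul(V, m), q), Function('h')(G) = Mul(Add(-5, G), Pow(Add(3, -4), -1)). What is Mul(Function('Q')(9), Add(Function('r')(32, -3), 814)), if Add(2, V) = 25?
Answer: -27972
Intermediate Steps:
V = 23 (V = Add(-2, 25) = 23)
Function('h')(G) = Add(5, Mul(-1, G)) (Function('h')(G) = Mul(Add(-5, G), Pow(-1, -1)) = Mul(Add(-5, G), -1) = Add(5, Mul(-1, G)))
Function('r')(q, m) = Add(q, Mul(23, m)) (Function('r')(q, m) = Add(Mul(23, m), q) = Add(q, Mul(23, m)))
Function('Q')(U) = Add(18, Mul(-6, U)) (Function('Q')(U) = Mul(6, Add(Add(5, Mul(-1, U)), -2)) = Mul(6, Add(3, Mul(-1, U))) = Add(18, Mul(-6, U)))
Mul(Function('Q')(9), Add(Function('r')(32, -3), 814)) = Mul(Add(18, Mul(-6, 9)), Add(Add(32, Mul(23, -3)), 814)) = Mul(Add(18, -54), Add(Add(32, -69), 814)) = Mul(-36, Add(-37, 814)) = Mul(-36, 777) = -27972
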